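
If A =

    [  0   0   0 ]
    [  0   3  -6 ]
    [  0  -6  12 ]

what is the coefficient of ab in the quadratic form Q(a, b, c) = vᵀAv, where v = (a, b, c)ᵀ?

The coefficient of ab is A[1,2] + A[2,1] = 2·0 = 0.

0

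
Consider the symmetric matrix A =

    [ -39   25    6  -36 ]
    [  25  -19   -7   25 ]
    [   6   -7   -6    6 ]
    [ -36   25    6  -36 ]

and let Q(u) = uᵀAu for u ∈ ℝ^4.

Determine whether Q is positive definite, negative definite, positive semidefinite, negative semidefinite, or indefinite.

Leading principal minors: Δ_1 = -39, Δ_2 = 116, Δ_3 = -201, Δ_4 = 18.
The signs alternate starting with Δ_1 < 0, so by Sylvester's criterion Q is negative definite.

negative definite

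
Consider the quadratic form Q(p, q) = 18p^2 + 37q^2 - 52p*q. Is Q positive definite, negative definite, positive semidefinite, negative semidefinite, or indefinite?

indefinite

The symmetric matrix of Q is [[18, -26], [-26, 37]].
For the 2×2 matrix [[18, -26], [-26, 37]]: det = 18·37 − (-26)² = -10, trace = 55.
det < 0 so the eigenvalues have opposite signs; the form is indefinite.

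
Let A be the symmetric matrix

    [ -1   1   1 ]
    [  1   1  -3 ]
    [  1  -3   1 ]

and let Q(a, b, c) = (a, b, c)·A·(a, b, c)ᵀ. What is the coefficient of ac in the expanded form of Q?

The coefficient of ac is A[1,3] + A[3,1] = 2·1 = 2.

2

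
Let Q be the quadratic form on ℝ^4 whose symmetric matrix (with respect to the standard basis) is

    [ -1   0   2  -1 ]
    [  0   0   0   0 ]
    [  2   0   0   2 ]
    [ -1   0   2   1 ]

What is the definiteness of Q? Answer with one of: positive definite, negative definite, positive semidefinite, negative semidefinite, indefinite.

Congruent diagonalization of A (simultaneous row and column reduction) yields pivots -1, 0, 4, 2.
So there are 2 positive, 1 negative, 1 zero pivots.
Hence Q is indefinite.

indefinite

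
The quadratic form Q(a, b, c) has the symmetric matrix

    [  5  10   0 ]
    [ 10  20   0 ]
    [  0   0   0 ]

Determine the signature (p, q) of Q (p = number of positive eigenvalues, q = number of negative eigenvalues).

(1, 0)

Applying the same elementary operations to the rows and columns of A produces a congruent diagonal matrix with entries 5, 0, 0.
Counting signs: 1 positive, 2 zero.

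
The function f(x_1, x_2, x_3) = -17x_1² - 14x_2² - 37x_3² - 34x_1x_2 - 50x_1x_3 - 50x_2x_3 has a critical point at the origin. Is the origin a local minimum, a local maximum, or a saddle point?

saddle point

The Hessian at the origin is H = [[-34, -34, -50], [-34, -28, -50], [-50, -50, -74]].
Symmetric row and column elimination reduces H to a congruent diagonal form with pivots -34, 6, -8/17.
So there are 1 positive, 2 negative pivots.
H is indefinite, so the origin is a saddle point.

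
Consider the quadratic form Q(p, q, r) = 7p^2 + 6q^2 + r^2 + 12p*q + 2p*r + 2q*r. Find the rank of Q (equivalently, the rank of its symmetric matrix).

Write A = [[7, 6, 1], [6, 6, 1], [1, 1, 1]].
Applying the same elementary operations to the rows and columns of A produces a congruent diagonal matrix with entries 7, 6/7, 5/6.
Counting signs: 3 positive.
The rank is the number of nonzero pivots: 3.

3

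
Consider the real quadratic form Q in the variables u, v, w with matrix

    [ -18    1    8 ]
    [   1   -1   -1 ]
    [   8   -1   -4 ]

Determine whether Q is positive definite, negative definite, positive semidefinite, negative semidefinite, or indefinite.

Leading principal minors: Δ_1 = -18, Δ_2 = 17, Δ_3 = -2.
The signs alternate starting with Δ_1 < 0, so by Sylvester's criterion Q is negative definite.

negative definite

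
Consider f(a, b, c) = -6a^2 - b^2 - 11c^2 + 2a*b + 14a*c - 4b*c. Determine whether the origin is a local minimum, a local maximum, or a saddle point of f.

The Hessian at the origin is H = [[-12, 2, 14], [2, -2, -4], [14, -4, -22]].
An LDLᵀ factorisation of H has diagonal entries -12, -5/3, -4.
That gives 3 negative pivots.
H is negative definite, so the origin is a strict local maximum.

local maximum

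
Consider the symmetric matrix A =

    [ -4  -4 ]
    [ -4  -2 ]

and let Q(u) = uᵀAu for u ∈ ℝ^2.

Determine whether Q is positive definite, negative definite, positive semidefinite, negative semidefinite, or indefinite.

indefinite

For the 2×2 matrix [[-4, -4], [-4, -2]]: det = -4·-2 − (-4)² = -8, trace = -6.
det < 0 so the eigenvalues have opposite signs; the form is indefinite.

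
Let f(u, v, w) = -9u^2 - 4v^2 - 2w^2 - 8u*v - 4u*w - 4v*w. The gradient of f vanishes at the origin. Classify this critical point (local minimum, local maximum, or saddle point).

The Hessian at the origin is H = [[-18, -8, -4], [-8, -8, -4], [-4, -4, -4]].
Congruent diagonalization of H (simultaneous row and column reduction) yields pivots -18, -40/9, -2.
That gives 3 negative pivots.
H is negative definite, so the origin is a strict local maximum.

local maximum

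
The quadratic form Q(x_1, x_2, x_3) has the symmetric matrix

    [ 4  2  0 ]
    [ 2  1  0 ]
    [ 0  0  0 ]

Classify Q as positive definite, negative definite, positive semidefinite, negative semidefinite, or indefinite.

positive semidefinite

Applying the same elementary operations to the rows and columns of A produces a congruent diagonal matrix with entries 4, 0, 0.
That gives 1 positive, 2 zero pivots.
Hence Q is positive semidefinite.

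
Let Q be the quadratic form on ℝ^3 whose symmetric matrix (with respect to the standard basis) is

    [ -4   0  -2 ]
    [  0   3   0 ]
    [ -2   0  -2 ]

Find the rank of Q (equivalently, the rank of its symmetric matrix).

3

Row-reducing A symmetrically gives the diagonal entries -4, 3, -1.
That gives 1 positive, 2 negative pivots.
The rank is the number of nonzero pivots: 3.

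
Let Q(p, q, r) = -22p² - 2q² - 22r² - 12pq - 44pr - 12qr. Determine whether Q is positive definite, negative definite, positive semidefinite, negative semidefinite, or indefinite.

negative semidefinite

The symmetric matrix is A = [[-22, -6, -22], [-6, -2, -6], [-22, -6, -22]].
Row-reducing A symmetrically gives the diagonal entries -22, -4/11, 0.
Counting signs: 2 negative, 1 zero.
Hence Q is negative semidefinite.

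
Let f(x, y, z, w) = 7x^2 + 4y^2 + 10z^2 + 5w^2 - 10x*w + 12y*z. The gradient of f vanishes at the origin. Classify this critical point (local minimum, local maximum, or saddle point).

The Hessian at the origin is H = [[14, 0, 0, -10], [0, 8, 12, 0], [0, 12, 20, 0], [-10, 0, 0, 10]].
Row-reducing H symmetrically gives the diagonal entries 14, 8, 2, 20/7.
So there are 4 positive pivots.
H is positive definite, so the origin is a strict local minimum.

local minimum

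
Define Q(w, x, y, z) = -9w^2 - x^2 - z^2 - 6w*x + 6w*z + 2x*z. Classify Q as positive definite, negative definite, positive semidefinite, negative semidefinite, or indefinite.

The symmetric matrix is A = [[-9, -3, 0, 3], [-3, -1, 0, 1], [0, 0, 0, 0], [3, 1, 0, -1]].
Symmetric row and column elimination reduces A to a congruent diagonal form with pivots -9, 0, 0, 0.
That gives 1 negative, 3 zero pivots.
Hence Q is negative semidefinite.

negative semidefinite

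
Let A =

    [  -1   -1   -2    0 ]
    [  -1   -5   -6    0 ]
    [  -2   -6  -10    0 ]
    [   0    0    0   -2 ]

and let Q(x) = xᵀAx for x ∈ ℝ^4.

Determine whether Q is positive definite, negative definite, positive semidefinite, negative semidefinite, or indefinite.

negative definite

Leading principal minors: Δ_1 = -1, Δ_2 = 4, Δ_3 = -8, Δ_4 = 16.
The signs alternate starting with Δ_1 < 0, so by Sylvester's criterion Q is negative definite.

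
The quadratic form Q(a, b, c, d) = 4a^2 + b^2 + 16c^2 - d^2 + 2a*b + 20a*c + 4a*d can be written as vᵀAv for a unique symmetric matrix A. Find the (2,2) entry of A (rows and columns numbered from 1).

1

The coefficient of b^2 in Q is 1, and that is exactly A[2,2].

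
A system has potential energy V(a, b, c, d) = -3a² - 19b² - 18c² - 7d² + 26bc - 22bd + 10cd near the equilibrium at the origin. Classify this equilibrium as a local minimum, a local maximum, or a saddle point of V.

saddle point

The Hessian at the origin is H = [[-6, 0, 0, 0], [0, -38, 26, -22], [0, 26, -36, 10], [0, -22, 10, -14]].
Applying the same elementary operations to the rows and columns of H produces a congruent diagonal matrix with entries -6, -38, -346/19, 24/173.
So there are 1 positive, 3 negative pivots.
H is indefinite, so the origin is a saddle point.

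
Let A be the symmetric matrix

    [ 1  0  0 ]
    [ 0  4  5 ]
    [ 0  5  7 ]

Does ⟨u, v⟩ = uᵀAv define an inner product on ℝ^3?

yes

Leading principal minors: Δ_1 = 1, Δ_2 = 4, Δ_3 = 3.
All leading principal minors are positive, so by Sylvester's criterion Q is positive definite.
⟨·,·⟩ is an inner product exactly when A is positive definite.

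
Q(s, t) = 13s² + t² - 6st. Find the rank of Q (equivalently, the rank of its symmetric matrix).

2

Write A = [[13, -3], [-3, 1]].
Applying the same elementary operations to the rows and columns of A produces a congruent diagonal matrix with entries 13, 4/13.
So there are 2 positive pivots.
The rank is the number of nonzero pivots: 2.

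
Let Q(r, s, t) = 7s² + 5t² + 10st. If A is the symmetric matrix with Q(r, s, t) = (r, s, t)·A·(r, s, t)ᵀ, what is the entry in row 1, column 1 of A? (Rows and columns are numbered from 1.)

The coefficient of r² in Q is 0, and that is exactly A[1,1].

0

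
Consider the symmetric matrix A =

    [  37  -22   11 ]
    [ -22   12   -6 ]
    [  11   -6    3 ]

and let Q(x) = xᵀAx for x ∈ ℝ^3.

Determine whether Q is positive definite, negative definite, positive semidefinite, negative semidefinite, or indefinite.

indefinite

Congruent diagonalization of A (simultaneous row and column reduction) yields pivots 37, -40/37, 0.
That gives 1 positive, 1 negative, 1 zero pivots.
Hence Q is indefinite.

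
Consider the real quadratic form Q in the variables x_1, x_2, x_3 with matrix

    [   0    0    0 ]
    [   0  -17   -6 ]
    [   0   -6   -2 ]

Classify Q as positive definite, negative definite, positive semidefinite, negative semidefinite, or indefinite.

Applying the same elementary operations to the rows and columns of A produces a congruent diagonal matrix with entries 0, -17, 2/17.
Counting signs: 1 positive, 1 negative, 1 zero.
Hence Q is indefinite.

indefinite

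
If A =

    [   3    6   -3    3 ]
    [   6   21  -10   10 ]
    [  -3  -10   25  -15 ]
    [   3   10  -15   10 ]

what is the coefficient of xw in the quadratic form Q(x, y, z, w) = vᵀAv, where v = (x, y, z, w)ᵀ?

The coefficient of xw is A[1,4] + A[4,1] = 2·3 = 6.

6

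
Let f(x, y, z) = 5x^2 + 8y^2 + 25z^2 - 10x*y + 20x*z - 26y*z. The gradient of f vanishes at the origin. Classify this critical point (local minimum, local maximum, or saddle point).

local minimum

The Hessian at the origin is H = [[10, -10, 20], [-10, 16, -26], [20, -26, 50]].
An LDLᵀ factorisation of H has diagonal entries 10, 6, 4.
Counting signs: 3 positive.
H is positive definite, so the origin is a strict local minimum.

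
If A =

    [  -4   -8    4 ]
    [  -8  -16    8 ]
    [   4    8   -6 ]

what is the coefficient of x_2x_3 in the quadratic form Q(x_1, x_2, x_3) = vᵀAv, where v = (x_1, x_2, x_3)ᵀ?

16

The coefficient of x_2x_3 is A[2,3] + A[3,2] = 2·8 = 16.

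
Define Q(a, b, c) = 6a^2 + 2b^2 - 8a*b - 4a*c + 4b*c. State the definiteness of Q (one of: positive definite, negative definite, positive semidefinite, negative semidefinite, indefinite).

indefinite

The associated matrix is A = [[6, -4, -2], [-4, 2, 2], [-2, 2, 0]].
Applying the same elementary operations to the rows and columns of A produces a congruent diagonal matrix with entries 6, -2/3, 0.
That gives 1 positive, 1 negative, 1 zero pivots.
Hence Q is indefinite.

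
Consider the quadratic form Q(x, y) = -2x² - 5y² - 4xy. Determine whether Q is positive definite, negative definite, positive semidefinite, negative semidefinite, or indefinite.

The symmetric matrix of Q is [[-2, -2], [-2, -5]].
For the 2×2 matrix [[-2, -2], [-2, -5]]: det = -2·-5 − (-2)² = 6, trace = -7.
det > 0 so both eigenvalues share the sign of the trace; trace = -7 < 0 ⇒ both negative.

negative definite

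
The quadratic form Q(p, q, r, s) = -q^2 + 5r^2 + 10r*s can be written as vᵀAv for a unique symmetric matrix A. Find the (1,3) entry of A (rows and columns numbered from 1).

The coefficient of p·r in Q is 0. For a symmetric A this equals A[1,3] + A[3,1] = 2·A[1,3].
So A[1,3] = 0/2 = 0.

0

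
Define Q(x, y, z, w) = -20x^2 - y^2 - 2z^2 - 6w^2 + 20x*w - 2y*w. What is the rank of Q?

The associated matrix is A = [[-20, 0, 0, 10], [0, -1, 0, -1], [0, 0, -2, 0], [10, -1, 0, -6]].
Row-reducing A symmetrically gives the diagonal entries -20, -1, -2, 0.
Counting signs: 3 negative, 1 zero.
The rank is the number of nonzero pivots: 3.

3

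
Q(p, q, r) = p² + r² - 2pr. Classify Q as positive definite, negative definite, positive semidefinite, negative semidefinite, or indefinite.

Write A = [[1, 0, -1], [0, 0, 0], [-1, 0, 1]].
Congruent diagonalization of A (simultaneous row and column reduction) yields pivots 1, 0, 0.
So there are 1 positive, 2 zero pivots.
Hence Q is positive semidefinite.

positive semidefinite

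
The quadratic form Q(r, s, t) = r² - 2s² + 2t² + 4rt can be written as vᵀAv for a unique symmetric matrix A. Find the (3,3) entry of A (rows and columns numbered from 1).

The coefficient of t² in Q is 2, and that is exactly A[3,3].

2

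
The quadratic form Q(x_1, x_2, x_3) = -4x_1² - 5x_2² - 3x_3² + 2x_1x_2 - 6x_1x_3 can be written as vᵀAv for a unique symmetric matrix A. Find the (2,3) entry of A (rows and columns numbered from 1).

The coefficient of x_2·x_3 in Q is 0. For a symmetric A this equals A[2,3] + A[3,2] = 2·A[2,3].
So A[2,3] = 0/2 = 0.

0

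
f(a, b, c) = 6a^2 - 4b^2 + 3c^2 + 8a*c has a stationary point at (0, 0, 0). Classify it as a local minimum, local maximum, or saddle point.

saddle point

The Hessian at the origin is H = [[12, 0, 8], [0, -8, 0], [8, 0, 6]].
Applying the same elementary operations to the rows and columns of H produces a congruent diagonal matrix with entries 12, -8, 2/3.
That gives 2 positive, 1 negative pivots.
H is indefinite, so the origin is a saddle point.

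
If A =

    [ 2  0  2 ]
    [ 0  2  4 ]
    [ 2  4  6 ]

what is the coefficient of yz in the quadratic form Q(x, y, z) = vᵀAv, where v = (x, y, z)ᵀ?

8

The coefficient of yz is A[2,3] + A[3,2] = 2·4 = 8.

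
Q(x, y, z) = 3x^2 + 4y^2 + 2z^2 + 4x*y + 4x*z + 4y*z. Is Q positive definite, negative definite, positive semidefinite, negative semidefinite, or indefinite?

positive definite

The symmetric matrix of Q is A = [[3, 2, 2], [2, 4, 2], [2, 2, 2]].
Leading principal minors: Δ_1 = 3, Δ_2 = 8, Δ_3 = 4.
All leading principal minors are positive, so by Sylvester's criterion Q is positive definite.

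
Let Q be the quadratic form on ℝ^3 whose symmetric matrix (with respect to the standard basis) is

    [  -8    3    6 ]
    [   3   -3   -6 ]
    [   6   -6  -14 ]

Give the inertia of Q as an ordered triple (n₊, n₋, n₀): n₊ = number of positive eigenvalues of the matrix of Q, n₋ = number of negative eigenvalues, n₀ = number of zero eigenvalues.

(0, 3, 0)

Congruent diagonalization of A (simultaneous row and column reduction) yields pivots -8, -15/8, -2.
That gives 3 negative pivots.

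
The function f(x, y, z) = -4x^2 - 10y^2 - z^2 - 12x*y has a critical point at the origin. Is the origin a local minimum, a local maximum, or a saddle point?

The Hessian at the origin is H = [[-8, -12, 0], [-12, -20, 0], [0, 0, -2]].
An LDLᵀ factorisation of H has diagonal entries -8, -2, -2.
Counting signs: 3 negative.
H is negative definite, so the origin is a strict local maximum.

local maximum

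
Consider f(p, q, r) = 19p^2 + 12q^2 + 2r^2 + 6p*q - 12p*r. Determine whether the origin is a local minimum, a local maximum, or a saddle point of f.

The Hessian at the origin is H = [[38, 6, -12], [6, 24, 0], [-12, 0, 4]].
Symmetric row and column elimination reduces H to a congruent diagonal form with pivots 38, 438/19, 4/73.
That gives 3 positive pivots.
H is positive definite, so the origin is a strict local minimum.

local minimum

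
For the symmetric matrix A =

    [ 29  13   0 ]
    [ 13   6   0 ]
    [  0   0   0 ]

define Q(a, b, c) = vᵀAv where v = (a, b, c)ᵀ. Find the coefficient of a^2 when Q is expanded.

The coefficient of a^2 is the diagonal entry A[1,1] = 29.

29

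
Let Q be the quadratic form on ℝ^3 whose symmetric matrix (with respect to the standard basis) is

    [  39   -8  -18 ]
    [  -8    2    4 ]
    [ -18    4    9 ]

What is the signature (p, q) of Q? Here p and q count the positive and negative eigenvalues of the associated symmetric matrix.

Row-reducing A symmetrically gives the diagonal entries 39, 14/39, 3/7.
That gives 3 positive pivots.

(3, 0)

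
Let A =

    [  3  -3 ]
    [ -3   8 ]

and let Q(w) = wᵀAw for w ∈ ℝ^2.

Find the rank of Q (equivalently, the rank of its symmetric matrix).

2

Symmetric row and column elimination reduces A to a congruent diagonal form with pivots 3, 5.
So there are 2 positive pivots.
The rank is the number of nonzero pivots: 2.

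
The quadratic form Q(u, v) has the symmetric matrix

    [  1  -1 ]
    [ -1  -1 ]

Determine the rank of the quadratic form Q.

Congruent diagonalization of A (simultaneous row and column reduction) yields pivots 1, -2.
So there are 1 positive, 1 negative pivots.
The rank is the number of nonzero pivots: 2.

2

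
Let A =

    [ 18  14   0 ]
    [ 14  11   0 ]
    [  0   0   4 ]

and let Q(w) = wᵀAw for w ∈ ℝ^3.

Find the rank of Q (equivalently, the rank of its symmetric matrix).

Congruent diagonalization of A (simultaneous row and column reduction) yields pivots 18, 1/9, 4.
Counting signs: 3 positive.
The rank is the number of nonzero pivots: 3.

3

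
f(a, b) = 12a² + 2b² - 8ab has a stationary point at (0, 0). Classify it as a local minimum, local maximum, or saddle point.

The Hessian at the origin is H = [[24, -8], [-8, 4]].
det H = 24·4 − (-8)² = 32 > 0 and H[1,1] = 24 > 0, so H is positive definite.
Therefore the origin is a local minimum.

local minimum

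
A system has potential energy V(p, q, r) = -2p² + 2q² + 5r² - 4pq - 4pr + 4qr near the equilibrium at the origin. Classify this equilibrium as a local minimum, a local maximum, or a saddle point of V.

saddle point

The Hessian at the origin is H = [[-4, -4, -4], [-4, 4, 4], [-4, 4, 10]].
Symmetric row and column elimination reduces H to a congruent diagonal form with pivots -4, 8, 6.
Counting signs: 2 positive, 1 negative.
H is indefinite, so the origin is a saddle point.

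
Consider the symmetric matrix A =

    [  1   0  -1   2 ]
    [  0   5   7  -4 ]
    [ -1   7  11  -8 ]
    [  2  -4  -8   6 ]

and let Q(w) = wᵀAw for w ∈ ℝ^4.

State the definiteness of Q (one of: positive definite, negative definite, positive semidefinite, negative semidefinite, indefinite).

An LDLᵀ factorisation of A has diagonal entries 1, 5, 1/5, -2.
That gives 3 positive, 1 negative pivots.
Hence Q is indefinite.

indefinite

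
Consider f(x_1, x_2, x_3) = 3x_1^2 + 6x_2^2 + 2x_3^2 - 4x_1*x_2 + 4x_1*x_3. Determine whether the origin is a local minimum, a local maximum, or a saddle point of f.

The Hessian at the origin is H = [[6, -4, 4], [-4, 12, 0], [4, 0, 4]].
Applying the same elementary operations to the rows and columns of H produces a congruent diagonal matrix with entries 6, 28/3, 4/7.
Counting signs: 3 positive.
H is positive definite, so the origin is a strict local minimum.

local minimum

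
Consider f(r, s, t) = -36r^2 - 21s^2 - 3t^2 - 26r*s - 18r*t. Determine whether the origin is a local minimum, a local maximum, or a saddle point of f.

local maximum

The Hessian at the origin is H = [[-72, -26, -18], [-26, -42, 0], [-18, 0, -6]].
Symmetric row and column elimination reduces H to a congruent diagonal form with pivots -72, -587/18, -120/587.
Counting signs: 3 negative.
H is negative definite, so the origin is a strict local maximum.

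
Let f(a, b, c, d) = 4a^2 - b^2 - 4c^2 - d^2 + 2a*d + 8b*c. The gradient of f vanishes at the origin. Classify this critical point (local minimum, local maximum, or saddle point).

saddle point

The Hessian at the origin is H = [[8, 0, 0, 2], [0, -2, 8, 0], [0, 8, -8, 0], [2, 0, 0, -2]].
Congruent diagonalization of H (simultaneous row and column reduction) yields pivots 8, -2, 24, -5/2.
That gives 2 positive, 2 negative pivots.
H is indefinite, so the origin is a saddle point.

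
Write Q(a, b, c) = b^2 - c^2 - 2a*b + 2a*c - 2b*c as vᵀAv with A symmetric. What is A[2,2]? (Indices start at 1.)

The coefficient of b^2 in Q is 1, and that is exactly A[2,2].

1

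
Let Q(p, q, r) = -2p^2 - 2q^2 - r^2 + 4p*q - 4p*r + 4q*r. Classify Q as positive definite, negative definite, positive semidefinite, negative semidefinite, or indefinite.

The associated matrix is A = [[-2, 2, -2], [2, -2, 2], [-2, 2, -1]].
Congruent diagonalization of A (simultaneous row and column reduction) yields pivots -2, 0, 1.
So there are 1 positive, 1 negative, 1 zero pivots.
Hence Q is indefinite.

indefinite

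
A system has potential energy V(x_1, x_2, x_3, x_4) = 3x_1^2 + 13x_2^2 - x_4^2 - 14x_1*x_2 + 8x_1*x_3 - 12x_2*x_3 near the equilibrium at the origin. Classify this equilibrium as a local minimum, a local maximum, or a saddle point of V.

saddle point

The Hessian at the origin is H = [[6, -14, 8, 0], [-14, 26, -12, 0], [8, -12, 0, 0], [0, 0, 0, -2]].
An LDLᵀ factorisation of H has diagonal entries 6, -20/3, -4, -2.
So there are 1 positive, 3 negative pivots.
H is indefinite, so the origin is a saddle point.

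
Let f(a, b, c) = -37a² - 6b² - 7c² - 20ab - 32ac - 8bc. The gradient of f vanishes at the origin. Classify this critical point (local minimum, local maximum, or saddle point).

The Hessian at the origin is H = [[-74, -20, -32], [-20, -12, -8], [-32, -8, -14]].
An LDLᵀ factorisation of H has diagonal entries -74, -244/37, -6/61.
So there are 3 negative pivots.
H is negative definite, so the origin is a strict local maximum.

local maximum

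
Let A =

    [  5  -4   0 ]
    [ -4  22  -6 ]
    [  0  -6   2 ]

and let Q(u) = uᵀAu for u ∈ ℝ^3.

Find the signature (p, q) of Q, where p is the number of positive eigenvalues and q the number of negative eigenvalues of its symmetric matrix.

(3, 0)

Applying the same elementary operations to the rows and columns of A produces a congruent diagonal matrix with entries 5, 94/5, 4/47.
That gives 3 positive pivots.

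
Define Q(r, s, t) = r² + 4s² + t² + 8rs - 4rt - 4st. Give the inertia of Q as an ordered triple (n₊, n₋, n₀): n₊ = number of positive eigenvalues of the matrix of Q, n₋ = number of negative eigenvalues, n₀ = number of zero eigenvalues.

(1, 1, 1)

Write A = [[1, 4, -2], [4, 4, -2], [-2, -2, 1]].
Congruent diagonalization of A (simultaneous row and column reduction) yields pivots 1, -12, 0.
Counting signs: 1 positive, 1 negative, 1 zero.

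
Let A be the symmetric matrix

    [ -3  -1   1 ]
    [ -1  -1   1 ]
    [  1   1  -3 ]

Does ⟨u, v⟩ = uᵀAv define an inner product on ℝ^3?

Symmetric row and column elimination reduces A to a congruent diagonal form with pivots -3, -2/3, -2.
Counting signs: 3 negative.
Hence Q is negative definite.
⟨·,·⟩ is an inner product exactly when A is positive definite.

no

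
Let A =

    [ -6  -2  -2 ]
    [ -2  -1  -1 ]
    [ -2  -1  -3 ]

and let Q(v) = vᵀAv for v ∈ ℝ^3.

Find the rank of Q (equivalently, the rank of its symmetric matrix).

Congruent diagonalization of A (simultaneous row and column reduction) yields pivots -6, -1/3, -2.
Counting signs: 3 negative.
The rank is the number of nonzero pivots: 3.

3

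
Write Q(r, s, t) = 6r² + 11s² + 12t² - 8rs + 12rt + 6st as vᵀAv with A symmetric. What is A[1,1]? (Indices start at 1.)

The coefficient of r² in Q is 6, and that is exactly A[1,1].

6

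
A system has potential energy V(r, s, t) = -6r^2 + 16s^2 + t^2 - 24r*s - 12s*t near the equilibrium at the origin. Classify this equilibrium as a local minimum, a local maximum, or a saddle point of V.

The Hessian at the origin is H = [[-12, -24, 0], [-24, 32, -12], [0, -12, 2]].
Symmetric row and column elimination reduces H to a congruent diagonal form with pivots -12, 80, 1/5.
Counting signs: 2 positive, 1 negative.
H is indefinite, so the origin is a saddle point.

saddle point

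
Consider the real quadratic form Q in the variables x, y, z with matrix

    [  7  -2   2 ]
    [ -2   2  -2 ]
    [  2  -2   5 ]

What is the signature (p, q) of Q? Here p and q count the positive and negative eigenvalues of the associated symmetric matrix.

(3, 0)

Symmetric row and column elimination reduces A to a congruent diagonal form with pivots 7, 10/7, 3.
So there are 3 positive pivots.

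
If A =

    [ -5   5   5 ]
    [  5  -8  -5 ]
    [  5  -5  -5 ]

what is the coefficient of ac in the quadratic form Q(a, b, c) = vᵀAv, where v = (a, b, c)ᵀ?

10

The coefficient of ac is A[1,3] + A[3,1] = 2·5 = 10.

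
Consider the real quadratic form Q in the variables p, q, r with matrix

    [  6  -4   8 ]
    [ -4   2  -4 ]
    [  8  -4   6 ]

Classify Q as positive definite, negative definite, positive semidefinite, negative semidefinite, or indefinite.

indefinite

Congruent diagonalization of A (simultaneous row and column reduction) yields pivots 6, -2/3, -2.
So there are 1 positive, 2 negative pivots.
Hence Q is indefinite.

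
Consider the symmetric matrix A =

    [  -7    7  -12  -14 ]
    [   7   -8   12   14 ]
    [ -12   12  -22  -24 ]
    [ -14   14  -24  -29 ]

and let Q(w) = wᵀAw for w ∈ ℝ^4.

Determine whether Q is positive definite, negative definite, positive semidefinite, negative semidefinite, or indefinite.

negative definite

Leading principal minors: Δ_1 = -7, Δ_2 = 7, Δ_3 = -10, Δ_4 = 10.
The signs alternate starting with Δ_1 < 0, so by Sylvester's criterion Q is negative definite.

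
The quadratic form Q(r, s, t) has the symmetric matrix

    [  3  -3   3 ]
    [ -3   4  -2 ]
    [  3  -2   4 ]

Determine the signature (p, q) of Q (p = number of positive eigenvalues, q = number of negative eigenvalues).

(2, 0)

Symmetric row and column elimination reduces A to a congruent diagonal form with pivots 3, 1, 0.
Counting signs: 2 positive, 1 zero.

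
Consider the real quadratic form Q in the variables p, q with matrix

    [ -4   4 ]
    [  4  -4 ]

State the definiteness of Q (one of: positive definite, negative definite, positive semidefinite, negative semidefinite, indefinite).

For the 2×2 matrix [[-4, 4], [4, -4]]: det = -4·-4 − (4)² = 0, trace = -8.
det = 0 so one eigenvalue is zero; the form is semidefinite with the sign of the trace.

negative semidefinite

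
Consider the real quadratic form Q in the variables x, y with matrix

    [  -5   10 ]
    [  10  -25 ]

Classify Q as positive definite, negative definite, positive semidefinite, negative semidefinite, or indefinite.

Applying the same elementary operations to the rows and columns of A produces a congruent diagonal matrix with entries -5, -5.
Counting signs: 2 negative.
Hence Q is negative definite.

negative definite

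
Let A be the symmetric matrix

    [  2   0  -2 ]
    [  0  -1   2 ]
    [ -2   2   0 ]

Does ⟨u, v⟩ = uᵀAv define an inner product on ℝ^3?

no

Applying the same elementary operations to the rows and columns of A produces a congruent diagonal matrix with entries 2, -1, 2.
That gives 2 positive, 1 negative pivots.
Hence Q is indefinite.
⟨·,·⟩ is an inner product exactly when A is positive definite.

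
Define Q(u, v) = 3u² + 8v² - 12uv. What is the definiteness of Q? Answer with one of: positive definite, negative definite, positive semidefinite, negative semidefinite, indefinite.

indefinite

The symmetric matrix of Q is [[3, -6], [-6, 8]].
For the 2×2 matrix [[3, -6], [-6, 8]]: det = 3·8 − (-6)² = -12, trace = 11.
det < 0 so the eigenvalues have opposite signs; the form is indefinite.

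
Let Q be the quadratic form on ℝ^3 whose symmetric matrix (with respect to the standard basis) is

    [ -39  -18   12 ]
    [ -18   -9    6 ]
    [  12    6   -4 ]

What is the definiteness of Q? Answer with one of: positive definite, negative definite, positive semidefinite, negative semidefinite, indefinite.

Row-reducing A symmetrically gives the diagonal entries -39, -9/13, 0.
Counting signs: 2 negative, 1 zero.
Hence Q is negative semidefinite.

negative semidefinite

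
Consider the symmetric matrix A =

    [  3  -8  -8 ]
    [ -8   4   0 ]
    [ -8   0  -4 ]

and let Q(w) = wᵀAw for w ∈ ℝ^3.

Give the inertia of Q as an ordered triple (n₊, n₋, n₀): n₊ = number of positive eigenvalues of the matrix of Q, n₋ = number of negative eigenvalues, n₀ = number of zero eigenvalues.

(2, 1, 0)

Congruent diagonalization of A (simultaneous row and column reduction) yields pivots 3, -52/3, 12/13.
Counting signs: 2 positive, 1 negative.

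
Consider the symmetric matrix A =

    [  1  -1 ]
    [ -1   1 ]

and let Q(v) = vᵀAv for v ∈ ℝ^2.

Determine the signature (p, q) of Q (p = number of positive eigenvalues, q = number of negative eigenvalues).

Row-reducing A symmetrically gives the diagonal entries 1, 0.
That gives 1 positive, 1 zero pivots.

(1, 0)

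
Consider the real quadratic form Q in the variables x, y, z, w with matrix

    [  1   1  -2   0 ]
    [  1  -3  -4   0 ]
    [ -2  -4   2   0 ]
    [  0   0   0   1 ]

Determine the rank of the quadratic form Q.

4

Symmetric row and column elimination reduces A to a congruent diagonal form with pivots 1, -4, -1, 1.
So there are 2 positive, 2 negative pivots.
The rank is the number of nonzero pivots: 4.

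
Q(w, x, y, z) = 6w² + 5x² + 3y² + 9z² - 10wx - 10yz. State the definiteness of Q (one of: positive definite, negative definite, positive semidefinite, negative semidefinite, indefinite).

The symmetric matrix is A = [[6, -5, 0, 0], [-5, 5, 0, 0], [0, 0, 3, -5], [0, 0, -5, 9]].
Congruent diagonalization of A (simultaneous row and column reduction) yields pivots 6, 5/6, 3, 2/3.
That gives 4 positive pivots.
Hence Q is positive definite.

positive definite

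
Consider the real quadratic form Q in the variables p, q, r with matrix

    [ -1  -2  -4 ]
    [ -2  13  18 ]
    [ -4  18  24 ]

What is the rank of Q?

3

Row-reducing A symmetrically gives the diagonal entries -1, 17, 4/17.
Counting signs: 2 positive, 1 negative.
The rank is the number of nonzero pivots: 3.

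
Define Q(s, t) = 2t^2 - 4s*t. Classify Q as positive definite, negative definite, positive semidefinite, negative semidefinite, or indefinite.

The symmetric matrix of Q is [[0, -2], [-2, 2]].
For the 2×2 matrix [[0, -2], [-2, 2]]: det = 0·2 − (-2)² = -4, trace = 2.
det < 0 so the eigenvalues have opposite signs; the form is indefinite.

indefinite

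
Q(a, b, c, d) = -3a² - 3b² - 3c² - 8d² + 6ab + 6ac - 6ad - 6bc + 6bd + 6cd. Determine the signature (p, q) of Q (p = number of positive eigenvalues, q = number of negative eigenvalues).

Write A = [[-3, 3, 3, -3], [3, -3, -3, 3], [3, -3, -3, 3], [-3, 3, 3, -8]].
Row-reducing A symmetrically gives the diagonal entries -3, 0, 0, -5.
That gives 2 negative, 2 zero pivots.

(0, 2)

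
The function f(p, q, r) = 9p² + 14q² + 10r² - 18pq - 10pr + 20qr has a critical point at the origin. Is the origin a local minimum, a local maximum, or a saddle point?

local minimum

The Hessian at the origin is H = [[18, -18, -10], [-18, 28, 20], [-10, 20, 20]].
Congruent diagonalization of H (simultaneous row and column reduction) yields pivots 18, 10, 40/9.
Counting signs: 3 positive.
H is positive definite, so the origin is a strict local minimum.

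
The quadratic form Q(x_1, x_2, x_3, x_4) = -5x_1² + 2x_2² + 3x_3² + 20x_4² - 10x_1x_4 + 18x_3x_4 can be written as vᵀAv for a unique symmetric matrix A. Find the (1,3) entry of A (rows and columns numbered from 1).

The coefficient of x_1·x_3 in Q is 0. For a symmetric A this equals A[1,3] + A[3,1] = 2·A[1,3].
So A[1,3] = 0/2 = 0.

0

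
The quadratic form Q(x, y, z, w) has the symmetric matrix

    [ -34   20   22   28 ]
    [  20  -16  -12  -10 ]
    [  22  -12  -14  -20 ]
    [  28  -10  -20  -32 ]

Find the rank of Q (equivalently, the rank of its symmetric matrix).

4

Symmetric row and column elimination reduces A to a congruent diagonal form with pivots -34, -72/17, 4/9, 1/2.
That gives 2 positive, 2 negative pivots.
The rank is the number of nonzero pivots: 4.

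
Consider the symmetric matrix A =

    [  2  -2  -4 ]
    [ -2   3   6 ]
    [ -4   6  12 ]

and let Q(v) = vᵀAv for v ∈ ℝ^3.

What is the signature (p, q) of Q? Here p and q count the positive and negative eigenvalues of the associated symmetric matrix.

(2, 0)

Applying the same elementary operations to the rows and columns of A produces a congruent diagonal matrix with entries 2, 1, 0.
Counting signs: 2 positive, 1 zero.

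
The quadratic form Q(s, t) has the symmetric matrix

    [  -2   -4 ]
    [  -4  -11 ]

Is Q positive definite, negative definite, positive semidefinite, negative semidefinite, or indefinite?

Applying the same elementary operations to the rows and columns of A produces a congruent diagonal matrix with entries -2, -3.
Counting signs: 2 negative.
Hence Q is negative definite.

negative definite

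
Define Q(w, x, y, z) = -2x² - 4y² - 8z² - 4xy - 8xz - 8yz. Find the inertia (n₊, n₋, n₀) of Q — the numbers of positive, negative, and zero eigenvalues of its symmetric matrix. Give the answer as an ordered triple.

The associated matrix is A = [[0, 0, 0, 0], [0, -2, -2, -4], [0, -2, -4, -4], [0, -4, -4, -8]].
Congruent diagonalization of A (simultaneous row and column reduction) yields pivots 0, -2, -2, 0.
That gives 2 negative, 2 zero pivots.

(0, 2, 2)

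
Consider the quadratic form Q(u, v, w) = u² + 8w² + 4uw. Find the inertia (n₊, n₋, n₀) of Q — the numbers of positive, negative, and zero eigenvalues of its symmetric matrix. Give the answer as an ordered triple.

Write A = [[1, 0, 2], [0, 0, 0], [2, 0, 8]].
Symmetric row and column elimination reduces A to a congruent diagonal form with pivots 1, 0, 4.
Counting signs: 2 positive, 1 zero.

(2, 0, 1)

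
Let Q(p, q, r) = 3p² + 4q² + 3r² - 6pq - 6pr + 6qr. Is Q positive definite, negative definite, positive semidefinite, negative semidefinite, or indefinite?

The associated matrix is A = [[3, -3, -3], [-3, 4, 3], [-3, 3, 3]].
Row-reducing A symmetrically gives the diagonal entries 3, 1, 0.
That gives 2 positive, 1 zero pivots.
Hence Q is positive semidefinite.

positive semidefinite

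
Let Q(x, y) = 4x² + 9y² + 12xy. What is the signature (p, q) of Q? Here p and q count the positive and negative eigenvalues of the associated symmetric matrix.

The symmetric matrix is A = [[4, 6], [6, 9]].
Row-reducing A symmetrically gives the diagonal entries 4, 0.
That gives 1 positive, 1 zero pivots.

(1, 0)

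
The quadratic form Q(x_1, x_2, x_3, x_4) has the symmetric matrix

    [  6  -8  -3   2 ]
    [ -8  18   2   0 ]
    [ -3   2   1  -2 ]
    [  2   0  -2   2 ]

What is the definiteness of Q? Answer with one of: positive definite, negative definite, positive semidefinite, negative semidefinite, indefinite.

An LDLᵀ factorisation of A has diagonal entries 6, 22/3, -23/22, 10/23.
That gives 3 positive, 1 negative pivots.
Hence Q is indefinite.

indefinite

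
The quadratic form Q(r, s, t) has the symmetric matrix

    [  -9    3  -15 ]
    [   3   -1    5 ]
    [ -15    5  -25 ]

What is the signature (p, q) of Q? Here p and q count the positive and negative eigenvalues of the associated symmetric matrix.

(0, 1)

Symmetric row and column elimination reduces A to a congruent diagonal form with pivots -9, 0, 0.
That gives 1 negative, 2 zero pivots.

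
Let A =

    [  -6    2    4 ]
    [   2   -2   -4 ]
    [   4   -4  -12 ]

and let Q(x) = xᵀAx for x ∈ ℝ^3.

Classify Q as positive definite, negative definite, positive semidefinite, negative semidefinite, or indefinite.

Leading principal minors: Δ_1 = -6, Δ_2 = 8, Δ_3 = -32.
The signs alternate starting with Δ_1 < 0, so by Sylvester's criterion Q is negative definite.

negative definite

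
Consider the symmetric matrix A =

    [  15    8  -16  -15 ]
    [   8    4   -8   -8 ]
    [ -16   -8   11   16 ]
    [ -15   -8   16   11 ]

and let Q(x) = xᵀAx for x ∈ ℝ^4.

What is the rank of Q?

Row-reducing A symmetrically gives the diagonal entries 15, -4/15, -5, -4.
That gives 1 positive, 3 negative pivots.
The rank is the number of nonzero pivots: 4.

4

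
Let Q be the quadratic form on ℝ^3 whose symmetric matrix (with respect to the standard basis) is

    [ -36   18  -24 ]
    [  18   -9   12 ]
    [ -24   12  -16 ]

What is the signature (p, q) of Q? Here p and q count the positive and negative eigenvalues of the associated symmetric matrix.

Congruent diagonalization of A (simultaneous row and column reduction) yields pivots -36, 0, 0.
So there are 1 negative, 2 zero pivots.

(0, 1)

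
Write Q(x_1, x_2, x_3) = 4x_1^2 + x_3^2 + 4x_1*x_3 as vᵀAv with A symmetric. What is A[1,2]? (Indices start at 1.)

0

The coefficient of x_1·x_2 in Q is 0. For a symmetric A this equals A[1,2] + A[2,1] = 2·A[1,2].
So A[1,2] = 0/2 = 0.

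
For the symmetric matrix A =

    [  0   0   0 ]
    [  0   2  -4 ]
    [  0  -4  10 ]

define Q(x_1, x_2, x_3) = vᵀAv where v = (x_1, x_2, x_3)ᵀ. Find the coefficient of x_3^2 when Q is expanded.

The coefficient of x_3^2 is the diagonal entry A[3,3] = 10.

10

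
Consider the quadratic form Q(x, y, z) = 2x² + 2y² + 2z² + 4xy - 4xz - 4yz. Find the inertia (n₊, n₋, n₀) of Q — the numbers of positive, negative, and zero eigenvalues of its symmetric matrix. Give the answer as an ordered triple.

(1, 0, 2)

Write A = [[2, 2, -2], [2, 2, -2], [-2, -2, 2]].
Symmetric row and column elimination reduces A to a congruent diagonal form with pivots 2, 0, 0.
So there are 1 positive, 2 zero pivots.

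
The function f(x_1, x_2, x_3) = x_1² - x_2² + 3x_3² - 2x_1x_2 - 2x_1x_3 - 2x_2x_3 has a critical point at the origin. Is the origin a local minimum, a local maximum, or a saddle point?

The Hessian at the origin is H = [[2, -2, -2], [-2, -2, -2], [-2, -2, 6]].
Applying the same elementary operations to the rows and columns of H produces a congruent diagonal matrix with entries 2, -4, 8.
That gives 2 positive, 1 negative pivots.
H is indefinite, so the origin is a saddle point.

saddle point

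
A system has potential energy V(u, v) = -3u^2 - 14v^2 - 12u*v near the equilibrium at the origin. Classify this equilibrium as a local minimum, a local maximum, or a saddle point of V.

The Hessian at the origin is H = [[-6, -12], [-12, -28]].
det H = -6·-28 − (-12)² = 24 > 0 and H[1,1] = -6 < 0, so H is negative definite.
Therefore the origin is a local maximum.

local maximum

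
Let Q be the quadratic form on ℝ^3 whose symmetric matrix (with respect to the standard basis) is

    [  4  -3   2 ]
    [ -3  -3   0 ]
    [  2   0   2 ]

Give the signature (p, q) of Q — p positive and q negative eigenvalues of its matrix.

Row-reducing A symmetrically gives the diagonal entries 4, -21/4, 10/7.
So there are 2 positive, 1 negative pivots.

(2, 1)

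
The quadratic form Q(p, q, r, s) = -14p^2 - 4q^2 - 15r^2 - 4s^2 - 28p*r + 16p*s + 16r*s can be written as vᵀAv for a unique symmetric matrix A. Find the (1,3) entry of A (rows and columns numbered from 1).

The coefficient of p·r in Q is -28. For a symmetric A this equals A[1,3] + A[3,1] = 2·A[1,3].
So A[1,3] = -28/2 = -14.

-14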